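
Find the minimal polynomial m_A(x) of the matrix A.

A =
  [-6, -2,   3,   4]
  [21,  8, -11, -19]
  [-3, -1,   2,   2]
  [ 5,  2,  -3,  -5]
x^4 + x^3

The characteristic polynomial is χ_A(x) = x^3*(x + 1), so the eigenvalues are known. The minimal polynomial is
  m_A(x) = Π_λ (x − λ)^{k_λ}
where k_λ is the size of the *largest* Jordan block for λ (equivalently, the smallest k with (A − λI)^k v = 0 for every generalised eigenvector v of λ).

  λ = -1: largest Jordan block has size 1, contributing (x + 1)
  λ = 0: largest Jordan block has size 3, contributing (x − 0)^3

So m_A(x) = x^3*(x + 1) = x^4 + x^3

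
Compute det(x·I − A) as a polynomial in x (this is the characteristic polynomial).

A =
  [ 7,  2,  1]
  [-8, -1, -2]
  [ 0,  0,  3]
x^3 - 9*x^2 + 27*x - 27

Expanding det(x·I − A) (e.g. by cofactor expansion or by noting that A is similar to its Jordan form J, which has the same characteristic polynomial as A) gives
  χ_A(x) = x^3 - 9*x^2 + 27*x - 27
which factors as (x - 3)^3. The eigenvalues (with algebraic multiplicities) are λ = 3 with multiplicity 3.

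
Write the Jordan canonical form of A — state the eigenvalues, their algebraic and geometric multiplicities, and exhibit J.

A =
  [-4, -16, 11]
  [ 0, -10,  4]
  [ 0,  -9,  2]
J_3(-4)

The characteristic polynomial is
  det(x·I − A) = x^3 + 12*x^2 + 48*x + 64 = (x + 4)^3

Eigenvalues and multiplicities (the geometric multiplicity of λ is n − rank(A − λI), which equals the number of Jordan blocks for λ):
  λ = -4: algebraic multiplicity = 3, geometric multiplicity = 1

Determining the block sizes for each eigenvalue:
  λ = -4: one block (gm = 1), so the single block has size am = 3 → block sizes [3]

Assembling the blocks gives a Jordan form
J =
  [-4,  1,  0]
  [ 0, -4,  1]
  [ 0,  0, -4]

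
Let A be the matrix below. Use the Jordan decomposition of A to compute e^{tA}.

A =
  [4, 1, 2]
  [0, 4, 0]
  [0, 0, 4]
e^{tA} =
  [exp(4*t), t*exp(4*t), 2*t*exp(4*t)]
  [0, exp(4*t), 0]
  [0, 0, exp(4*t)]

Strategy: write A = P · J · P⁻¹ where J is a Jordan canonical form, so e^{tA} = P · e^{tJ} · P⁻¹, and e^{tJ} can be computed block-by-block.

A has Jordan form
J =
  [4, 1, 0]
  [0, 4, 0]
  [0, 0, 4]
(up to reordering of blocks).

Per-block formulas:
  For a 2×2 Jordan block J_2(4): exp(t · J_2(4)) = e^(4t)·(I + t·N), where N is the 2×2 nilpotent shift.
  For a 1×1 block at λ = 4: exp(t · [4]) = [e^(4t)].

After assembling e^{tJ} and conjugating by P, we get:

e^{tA} =
  [exp(4*t), t*exp(4*t), 2*t*exp(4*t)]
  [0, exp(4*t), 0]
  [0, 0, exp(4*t)]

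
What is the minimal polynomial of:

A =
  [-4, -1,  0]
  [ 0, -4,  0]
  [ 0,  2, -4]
x^2 + 8*x + 16

The characteristic polynomial is χ_A(x) = (x + 4)^3, so the eigenvalues are known. The minimal polynomial is
  m_A(x) = Π_λ (x − λ)^{k_λ}
where k_λ is the size of the *largest* Jordan block for λ (equivalently, the smallest k with (A − λI)^k v = 0 for every generalised eigenvector v of λ).

  λ = -4: largest Jordan block has size 2, contributing (x + 4)^2

So m_A(x) = (x + 4)^2 = x^2 + 8*x + 16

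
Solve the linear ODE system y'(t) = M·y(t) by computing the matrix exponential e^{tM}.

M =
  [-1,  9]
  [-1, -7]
e^{tM} =
  [3*t*exp(-4*t) + exp(-4*t), 9*t*exp(-4*t)]
  [-t*exp(-4*t), -3*t*exp(-4*t) + exp(-4*t)]

Strategy: write M = P · J · P⁻¹ where J is a Jordan canonical form, so e^{tM} = P · e^{tJ} · P⁻¹, and e^{tJ} can be computed block-by-block.

M has Jordan form
J =
  [-4,  1]
  [ 0, -4]
(up to reordering of blocks).

Per-block formulas:
  For a 2×2 Jordan block J_2(-4): exp(t · J_2(-4)) = e^(-4t)·(I + t·N), where N is the 2×2 nilpotent shift.

After assembling e^{tJ} and conjugating by P, we get:

e^{tM} =
  [3*t*exp(-4*t) + exp(-4*t), 9*t*exp(-4*t)]
  [-t*exp(-4*t), -3*t*exp(-4*t) + exp(-4*t)]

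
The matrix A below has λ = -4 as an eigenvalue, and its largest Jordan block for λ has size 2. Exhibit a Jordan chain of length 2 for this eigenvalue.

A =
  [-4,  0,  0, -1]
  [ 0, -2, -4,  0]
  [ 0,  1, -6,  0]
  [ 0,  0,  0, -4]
A Jordan chain for λ = -4 of length 2:
v_1 = (0, 2, 1, 0)ᵀ
v_2 = (0, 1, 0, 0)ᵀ

Let N = A − (-4)·I. We want v_2 with N^2 v_2 = 0 but N^1 v_2 ≠ 0; then v_{j-1} := N · v_j for j = 2, …, 2.

Pick v_2 = (0, 1, 0, 0)ᵀ.
Then v_1 = N · v_2 = (0, 2, 1, 0)ᵀ.

Sanity check: (A − (-4)·I) v_1 = (0, 0, 0, 0)ᵀ = 0. ✓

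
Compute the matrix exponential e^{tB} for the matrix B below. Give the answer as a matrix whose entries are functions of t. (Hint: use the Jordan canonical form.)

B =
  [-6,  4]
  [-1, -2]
e^{tB} =
  [-2*t*exp(-4*t) + exp(-4*t), 4*t*exp(-4*t)]
  [-t*exp(-4*t), 2*t*exp(-4*t) + exp(-4*t)]

Strategy: write B = P · J · P⁻¹ where J is a Jordan canonical form, so e^{tB} = P · e^{tJ} · P⁻¹, and e^{tJ} can be computed block-by-block.

B has Jordan form
J =
  [-4,  1]
  [ 0, -4]
(up to reordering of blocks).

Per-block formulas:
  For a 2×2 Jordan block J_2(-4): exp(t · J_2(-4)) = e^(-4t)·(I + t·N), where N is the 2×2 nilpotent shift.

After assembling e^{tJ} and conjugating by P, we get:

e^{tB} =
  [-2*t*exp(-4*t) + exp(-4*t), 4*t*exp(-4*t)]
  [-t*exp(-4*t), 2*t*exp(-4*t) + exp(-4*t)]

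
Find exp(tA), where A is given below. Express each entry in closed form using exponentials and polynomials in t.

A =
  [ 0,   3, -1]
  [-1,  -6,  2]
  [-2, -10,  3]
e^{tA} =
  [t*exp(-t) + exp(-t), -t^2*exp(-t) + 3*t*exp(-t), t^2*exp(-t)/2 - t*exp(-t)]
  [-t*exp(-t), t^2*exp(-t) - 5*t*exp(-t) + exp(-t), -t^2*exp(-t)/2 + 2*t*exp(-t)]
  [-2*t*exp(-t), 2*t^2*exp(-t) - 10*t*exp(-t), -t^2*exp(-t) + 4*t*exp(-t) + exp(-t)]

Strategy: write A = P · J · P⁻¹ where J is a Jordan canonical form, so e^{tA} = P · e^{tJ} · P⁻¹, and e^{tJ} can be computed block-by-block.

A has Jordan form
J =
  [-1,  1,  0]
  [ 0, -1,  1]
  [ 0,  0, -1]
(up to reordering of blocks).

Per-block formulas:
  For a 3×3 Jordan block J_3(-1): exp(t · J_3(-1)) = e^(-1t)·(I + t·N + (t^2/2)·N^2), where N is the 3×3 nilpotent shift.

After assembling e^{tJ} and conjugating by P, we get:

e^{tA} =
  [t*exp(-t) + exp(-t), -t^2*exp(-t) + 3*t*exp(-t), t^2*exp(-t)/2 - t*exp(-t)]
  [-t*exp(-t), t^2*exp(-t) - 5*t*exp(-t) + exp(-t), -t^2*exp(-t)/2 + 2*t*exp(-t)]
  [-2*t*exp(-t), 2*t^2*exp(-t) - 10*t*exp(-t), -t^2*exp(-t) + 4*t*exp(-t) + exp(-t)]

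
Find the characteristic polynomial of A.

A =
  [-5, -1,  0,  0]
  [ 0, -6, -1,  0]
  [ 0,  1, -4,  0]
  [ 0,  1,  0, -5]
x^4 + 20*x^3 + 150*x^2 + 500*x + 625

Expanding det(x·I − A) (e.g. by cofactor expansion or by noting that A is similar to its Jordan form J, which has the same characteristic polynomial as A) gives
  χ_A(x) = x^4 + 20*x^3 + 150*x^2 + 500*x + 625
which factors as (x + 5)^4. The eigenvalues (with algebraic multiplicities) are λ = -5 with multiplicity 4.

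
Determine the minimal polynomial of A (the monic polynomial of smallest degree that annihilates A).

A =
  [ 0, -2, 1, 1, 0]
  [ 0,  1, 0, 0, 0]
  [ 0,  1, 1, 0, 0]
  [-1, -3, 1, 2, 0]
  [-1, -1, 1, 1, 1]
x^2 - 2*x + 1

The characteristic polynomial is χ_A(x) = (x - 1)^5, so the eigenvalues are known. The minimal polynomial is
  m_A(x) = Π_λ (x − λ)^{k_λ}
where k_λ is the size of the *largest* Jordan block for λ (equivalently, the smallest k with (A − λI)^k v = 0 for every generalised eigenvector v of λ).

  λ = 1: largest Jordan block has size 2, contributing (x − 1)^2

So m_A(x) = (x - 1)^2 = x^2 - 2*x + 1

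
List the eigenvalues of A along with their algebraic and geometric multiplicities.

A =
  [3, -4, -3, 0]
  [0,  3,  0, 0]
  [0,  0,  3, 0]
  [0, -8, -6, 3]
λ = 3: alg = 4, geom = 3

Step 1 — factor the characteristic polynomial to read off the algebraic multiplicities:
  χ_A(x) = (x - 3)^4

Step 2 — compute geometric multiplicities via the rank-nullity identity g(λ) = n − rank(A − λI):
  rank(A − (3)·I) = 1, so dim ker(A − (3)·I) = n − 1 = 3

Summary:
  λ = 3: algebraic multiplicity = 4, geometric multiplicity = 3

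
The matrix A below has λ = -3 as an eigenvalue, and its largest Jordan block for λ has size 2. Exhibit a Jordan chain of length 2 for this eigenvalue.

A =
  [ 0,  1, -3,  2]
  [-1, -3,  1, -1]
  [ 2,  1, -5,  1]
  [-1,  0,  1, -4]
A Jordan chain for λ = -3 of length 2:
v_1 = (3, -1, 2, -1)ᵀ
v_2 = (1, 0, 0, 0)ᵀ

Let N = A − (-3)·I. We want v_2 with N^2 v_2 = 0 but N^1 v_2 ≠ 0; then v_{j-1} := N · v_j for j = 2, …, 2.

Pick v_2 = (1, 0, 0, 0)ᵀ.
Then v_1 = N · v_2 = (3, -1, 2, -1)ᵀ.

Sanity check: (A − (-3)·I) v_1 = (0, 0, 0, 0)ᵀ = 0. ✓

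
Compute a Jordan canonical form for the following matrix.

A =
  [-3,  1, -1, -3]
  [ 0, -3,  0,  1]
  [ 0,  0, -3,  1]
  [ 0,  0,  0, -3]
J_2(-3) ⊕ J_2(-3)

The characteristic polynomial is
  det(x·I − A) = x^4 + 12*x^3 + 54*x^2 + 108*x + 81 = (x + 3)^4

Eigenvalues and multiplicities (the geometric multiplicity of λ is n − rank(A − λI), which equals the number of Jordan blocks for λ):
  λ = -3: algebraic multiplicity = 4, geometric multiplicity = 2

Determining the block sizes for each eigenvalue:
  λ = -3: with am = 4 and gm = 2, the partition is not yet determined (e.g. several partitions of 4 into 2 parts exist). Let N = A − (-3)·I. Computing rank(N^1) = 2, rank(N^2) = 0; the number of blocks of size ≥ j is rank(N^{j−1}) − rank(N^j), giving [2, 2]. So we have 2 block(s) of size 2 → block sizes [2, 2]

Assembling the blocks gives a Jordan form
J =
  [-3,  1,  0,  0]
  [ 0, -3,  0,  0]
  [ 0,  0, -3,  1]
  [ 0,  0,  0, -3]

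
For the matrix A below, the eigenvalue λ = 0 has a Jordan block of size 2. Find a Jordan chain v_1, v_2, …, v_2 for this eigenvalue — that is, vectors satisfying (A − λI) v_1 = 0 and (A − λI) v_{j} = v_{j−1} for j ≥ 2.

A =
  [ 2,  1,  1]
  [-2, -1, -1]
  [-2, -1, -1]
A Jordan chain for λ = 0 of length 2:
v_1 = (2, -2, -2)ᵀ
v_2 = (1, 0, 0)ᵀ

Let N = A − (0)·I. We want v_2 with N^2 v_2 = 0 but N^1 v_2 ≠ 0; then v_{j-1} := N · v_j for j = 2, …, 2.

Pick v_2 = (1, 0, 0)ᵀ.
Then v_1 = N · v_2 = (2, -2, -2)ᵀ.

Sanity check: (A − (0)·I) v_1 = (0, 0, 0)ᵀ = 0. ✓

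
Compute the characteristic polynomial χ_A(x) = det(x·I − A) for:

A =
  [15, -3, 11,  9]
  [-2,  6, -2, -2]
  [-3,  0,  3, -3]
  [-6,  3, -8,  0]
x^4 - 24*x^3 + 216*x^2 - 864*x + 1296

Expanding det(x·I − A) (e.g. by cofactor expansion or by noting that A is similar to its Jordan form J, which has the same characteristic polynomial as A) gives
  χ_A(x) = x^4 - 24*x^3 + 216*x^2 - 864*x + 1296
which factors as (x - 6)^4. The eigenvalues (with algebraic multiplicities) are λ = 6 with multiplicity 4.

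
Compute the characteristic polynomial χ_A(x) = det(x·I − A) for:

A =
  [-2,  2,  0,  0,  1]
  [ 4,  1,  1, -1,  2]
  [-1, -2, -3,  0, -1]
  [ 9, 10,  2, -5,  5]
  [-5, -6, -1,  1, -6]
x^5 + 15*x^4 + 90*x^3 + 270*x^2 + 405*x + 243

Expanding det(x·I − A) (e.g. by cofactor expansion or by noting that A is similar to its Jordan form J, which has the same characteristic polynomial as A) gives
  χ_A(x) = x^5 + 15*x^4 + 90*x^3 + 270*x^2 + 405*x + 243
which factors as (x + 3)^5. The eigenvalues (with algebraic multiplicities) are λ = -3 with multiplicity 5.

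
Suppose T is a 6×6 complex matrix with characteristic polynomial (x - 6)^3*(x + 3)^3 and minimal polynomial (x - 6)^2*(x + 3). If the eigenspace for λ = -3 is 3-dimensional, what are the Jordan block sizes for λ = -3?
Block sizes for λ = -3: [1, 1, 1]

Step 1 — from the characteristic polynomial, algebraic multiplicity of λ = -3 is 3. From dim ker(T − (-3)·I) = 3, there are exactly 3 Jordan blocks for λ = -3.
Step 2 — from the minimal polynomial, the factor (x + 3) tells us the largest block for λ = -3 has size 1.
Step 3 — with total size 3, 3 blocks, and largest block 1, the block sizes (in nonincreasing order) are [1, 1, 1].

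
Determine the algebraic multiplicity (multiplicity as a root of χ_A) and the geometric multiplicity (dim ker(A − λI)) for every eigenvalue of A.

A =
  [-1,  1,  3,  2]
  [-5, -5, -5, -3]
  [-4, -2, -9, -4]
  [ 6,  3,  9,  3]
λ = -3: alg = 4, geom = 2

Step 1 — factor the characteristic polynomial to read off the algebraic multiplicities:
  χ_A(x) = (x + 3)^4

Step 2 — compute geometric multiplicities via the rank-nullity identity g(λ) = n − rank(A − λI):
  rank(A − (-3)·I) = 2, so dim ker(A − (-3)·I) = n − 2 = 2

Summary:
  λ = -3: algebraic multiplicity = 4, geometric multiplicity = 2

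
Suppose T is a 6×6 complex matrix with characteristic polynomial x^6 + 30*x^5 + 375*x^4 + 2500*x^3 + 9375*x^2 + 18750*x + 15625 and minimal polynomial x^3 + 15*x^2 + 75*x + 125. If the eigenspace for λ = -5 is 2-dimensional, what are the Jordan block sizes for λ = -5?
Block sizes for λ = -5: [3, 3]

Step 1 — from the characteristic polynomial, algebraic multiplicity of λ = -5 is 6. From dim ker(T − (-5)·I) = 2, there are exactly 2 Jordan blocks for λ = -5.
Step 2 — from the minimal polynomial, the factor (x + 5)^3 tells us the largest block for λ = -5 has size 3.
Step 3 — with total size 6, 2 blocks, and largest block 3, the block sizes (in nonincreasing order) are [3, 3].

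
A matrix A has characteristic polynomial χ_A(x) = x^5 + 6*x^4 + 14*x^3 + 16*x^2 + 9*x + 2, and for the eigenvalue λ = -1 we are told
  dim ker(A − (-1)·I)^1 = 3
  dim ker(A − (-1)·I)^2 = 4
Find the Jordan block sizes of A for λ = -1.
Block sizes for λ = -1: [2, 1, 1]

From the dimensions of kernels of powers, the number of Jordan blocks of size at least j is d_j − d_{j−1} where d_j = dim ker(N^j) (with d_0 = 0). Computing the differences gives [3, 1].
The number of blocks of size exactly k is (#blocks of size ≥ k) − (#blocks of size ≥ k + 1), so the partition is: 2 block(s) of size 1, 1 block(s) of size 2.
In nonincreasing order the block sizes are [2, 1, 1].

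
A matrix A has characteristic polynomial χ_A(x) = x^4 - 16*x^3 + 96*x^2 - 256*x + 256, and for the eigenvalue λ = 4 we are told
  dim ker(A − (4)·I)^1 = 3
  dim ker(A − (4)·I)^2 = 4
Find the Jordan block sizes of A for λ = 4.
Block sizes for λ = 4: [2, 1, 1]

From the dimensions of kernels of powers, the number of Jordan blocks of size at least j is d_j − d_{j−1} where d_j = dim ker(N^j) (with d_0 = 0). Computing the differences gives [3, 1].
The number of blocks of size exactly k is (#blocks of size ≥ k) − (#blocks of size ≥ k + 1), so the partition is: 2 block(s) of size 1, 1 block(s) of size 2.
In nonincreasing order the block sizes are [2, 1, 1].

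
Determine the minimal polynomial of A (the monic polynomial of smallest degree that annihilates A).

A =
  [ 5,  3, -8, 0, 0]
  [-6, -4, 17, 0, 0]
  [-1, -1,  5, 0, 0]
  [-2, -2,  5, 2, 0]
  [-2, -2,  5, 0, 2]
x^3 - 6*x^2 + 12*x - 8

The characteristic polynomial is χ_A(x) = (x - 2)^5, so the eigenvalues are known. The minimal polynomial is
  m_A(x) = Π_λ (x − λ)^{k_λ}
where k_λ is the size of the *largest* Jordan block for λ (equivalently, the smallest k with (A − λI)^k v = 0 for every generalised eigenvector v of λ).

  λ = 2: largest Jordan block has size 3, contributing (x − 2)^3

So m_A(x) = (x - 2)^3 = x^3 - 6*x^2 + 12*x - 8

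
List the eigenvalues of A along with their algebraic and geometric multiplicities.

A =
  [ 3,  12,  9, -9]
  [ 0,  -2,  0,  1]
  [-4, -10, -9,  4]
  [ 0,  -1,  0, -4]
λ = -3: alg = 4, geom = 2

Step 1 — factor the characteristic polynomial to read off the algebraic multiplicities:
  χ_A(x) = (x + 3)^4

Step 2 — compute geometric multiplicities via the rank-nullity identity g(λ) = n − rank(A − λI):
  rank(A − (-3)·I) = 2, so dim ker(A − (-3)·I) = n − 2 = 2

Summary:
  λ = -3: algebraic multiplicity = 4, geometric multiplicity = 2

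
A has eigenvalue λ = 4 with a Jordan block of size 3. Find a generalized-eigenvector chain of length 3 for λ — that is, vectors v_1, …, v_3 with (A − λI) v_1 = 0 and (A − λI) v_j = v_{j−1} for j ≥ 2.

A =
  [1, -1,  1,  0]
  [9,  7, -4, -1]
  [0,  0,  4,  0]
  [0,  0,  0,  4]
A Jordan chain for λ = 4 of length 3:
v_1 = (1, -3, 0, 0)ᵀ
v_2 = (1, -4, 0, 0)ᵀ
v_3 = (0, 0, 1, 0)ᵀ

Let N = A − (4)·I. We want v_3 with N^3 v_3 = 0 but N^2 v_3 ≠ 0; then v_{j-1} := N · v_j for j = 3, …, 2.

Pick v_3 = (0, 0, 1, 0)ᵀ.
Then v_2 = N · v_3 = (1, -4, 0, 0)ᵀ.
Then v_1 = N · v_2 = (1, -3, 0, 0)ᵀ.

Sanity check: (A − (4)·I) v_1 = (0, 0, 0, 0)ᵀ = 0. ✓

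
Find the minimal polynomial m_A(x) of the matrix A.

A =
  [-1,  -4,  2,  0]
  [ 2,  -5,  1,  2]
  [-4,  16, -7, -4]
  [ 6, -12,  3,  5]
x^3 + 7*x^2 + 11*x + 5

The characteristic polynomial is χ_A(x) = (x + 1)^3*(x + 5), so the eigenvalues are known. The minimal polynomial is
  m_A(x) = Π_λ (x − λ)^{k_λ}
where k_λ is the size of the *largest* Jordan block for λ (equivalently, the smallest k with (A − λI)^k v = 0 for every generalised eigenvector v of λ).

  λ = -5: largest Jordan block has size 1, contributing (x + 5)
  λ = -1: largest Jordan block has size 2, contributing (x + 1)^2

So m_A(x) = (x + 1)^2*(x + 5) = x^3 + 7*x^2 + 11*x + 5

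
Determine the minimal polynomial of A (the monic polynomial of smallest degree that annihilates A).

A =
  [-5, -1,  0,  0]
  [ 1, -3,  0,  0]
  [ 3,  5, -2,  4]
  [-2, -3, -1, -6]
x^2 + 8*x + 16

The characteristic polynomial is χ_A(x) = (x + 4)^4, so the eigenvalues are known. The minimal polynomial is
  m_A(x) = Π_λ (x − λ)^{k_λ}
where k_λ is the size of the *largest* Jordan block for λ (equivalently, the smallest k with (A − λI)^k v = 0 for every generalised eigenvector v of λ).

  λ = -4: largest Jordan block has size 2, contributing (x + 4)^2

So m_A(x) = (x + 4)^2 = x^2 + 8*x + 16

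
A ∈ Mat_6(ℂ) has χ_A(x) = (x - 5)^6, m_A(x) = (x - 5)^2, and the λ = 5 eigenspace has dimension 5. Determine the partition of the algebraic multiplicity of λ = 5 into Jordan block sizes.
Block sizes for λ = 5: [2, 1, 1, 1, 1]

Step 1 — from the characteristic polynomial, algebraic multiplicity of λ = 5 is 6. From dim ker(A − (5)·I) = 5, there are exactly 5 Jordan blocks for λ = 5.
Step 2 — from the minimal polynomial, the factor (x − 5)^2 tells us the largest block for λ = 5 has size 2.
Step 3 — with total size 6, 5 blocks, and largest block 2, the block sizes (in nonincreasing order) are [2, 1, 1, 1, 1].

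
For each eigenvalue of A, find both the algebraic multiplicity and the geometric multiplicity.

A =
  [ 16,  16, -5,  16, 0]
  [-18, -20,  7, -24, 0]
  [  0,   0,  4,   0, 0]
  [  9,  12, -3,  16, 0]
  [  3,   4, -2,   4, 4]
λ = 4: alg = 5, geom = 3

Step 1 — factor the characteristic polynomial to read off the algebraic multiplicities:
  χ_A(x) = (x - 4)^5

Step 2 — compute geometric multiplicities via the rank-nullity identity g(λ) = n − rank(A − λI):
  rank(A − (4)·I) = 2, so dim ker(A − (4)·I) = n − 2 = 3

Summary:
  λ = 4: algebraic multiplicity = 5, geometric multiplicity = 3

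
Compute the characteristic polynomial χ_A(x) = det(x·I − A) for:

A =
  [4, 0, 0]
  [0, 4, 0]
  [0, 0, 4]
x^3 - 12*x^2 + 48*x - 64

Expanding det(x·I − A) (e.g. by cofactor expansion or by noting that A is similar to its Jordan form J, which has the same characteristic polynomial as A) gives
  χ_A(x) = x^3 - 12*x^2 + 48*x - 64
which factors as (x - 4)^3. The eigenvalues (with algebraic multiplicities) are λ = 4 with multiplicity 3.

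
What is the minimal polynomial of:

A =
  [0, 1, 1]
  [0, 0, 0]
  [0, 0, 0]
x^2

The characteristic polynomial is χ_A(x) = x^3, so the eigenvalues are known. The minimal polynomial is
  m_A(x) = Π_λ (x − λ)^{k_λ}
where k_λ is the size of the *largest* Jordan block for λ (equivalently, the smallest k with (A − λI)^k v = 0 for every generalised eigenvector v of λ).

  λ = 0: largest Jordan block has size 2, contributing (x − 0)^2

So m_A(x) = x^2 = x^2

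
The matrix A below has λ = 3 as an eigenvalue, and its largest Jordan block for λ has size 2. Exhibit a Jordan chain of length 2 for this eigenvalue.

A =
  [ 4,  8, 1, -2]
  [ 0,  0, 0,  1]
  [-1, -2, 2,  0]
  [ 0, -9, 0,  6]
A Jordan chain for λ = 3 of length 2:
v_1 = (1, 0, -1, 0)ᵀ
v_2 = (1, 0, 0, 0)ᵀ

Let N = A − (3)·I. We want v_2 with N^2 v_2 = 0 but N^1 v_2 ≠ 0; then v_{j-1} := N · v_j for j = 2, …, 2.

Pick v_2 = (1, 0, 0, 0)ᵀ.
Then v_1 = N · v_2 = (1, 0, -1, 0)ᵀ.

Sanity check: (A − (3)·I) v_1 = (0, 0, 0, 0)ᵀ = 0. ✓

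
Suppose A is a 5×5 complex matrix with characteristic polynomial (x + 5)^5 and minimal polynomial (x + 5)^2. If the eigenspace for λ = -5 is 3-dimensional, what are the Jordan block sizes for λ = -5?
Block sizes for λ = -5: [2, 2, 1]

Step 1 — from the characteristic polynomial, algebraic multiplicity of λ = -5 is 5. From dim ker(A − (-5)·I) = 3, there are exactly 3 Jordan blocks for λ = -5.
Step 2 — from the minimal polynomial, the factor (x + 5)^2 tells us the largest block for λ = -5 has size 2.
Step 3 — with total size 5, 3 blocks, and largest block 2, the block sizes (in nonincreasing order) are [2, 2, 1].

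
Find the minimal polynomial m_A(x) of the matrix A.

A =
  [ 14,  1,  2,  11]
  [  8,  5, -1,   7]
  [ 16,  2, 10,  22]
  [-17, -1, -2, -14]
x^4 - 15*x^3 + 54*x^2 + 108*x - 648

The characteristic polynomial is χ_A(x) = (x - 6)^3*(x + 3), so the eigenvalues are known. The minimal polynomial is
  m_A(x) = Π_λ (x − λ)^{k_λ}
where k_λ is the size of the *largest* Jordan block for λ (equivalently, the smallest k with (A − λI)^k v = 0 for every generalised eigenvector v of λ).

  λ = -3: largest Jordan block has size 1, contributing (x + 3)
  λ = 6: largest Jordan block has size 3, contributing (x − 6)^3

So m_A(x) = (x - 6)^3*(x + 3) = x^4 - 15*x^3 + 54*x^2 + 108*x - 648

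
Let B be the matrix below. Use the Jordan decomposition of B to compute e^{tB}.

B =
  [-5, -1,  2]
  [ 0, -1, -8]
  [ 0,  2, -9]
e^{tB} =
  [exp(-5*t), -t*exp(-5*t), 2*t*exp(-5*t)]
  [0, 4*t*exp(-5*t) + exp(-5*t), -8*t*exp(-5*t)]
  [0, 2*t*exp(-5*t), -4*t*exp(-5*t) + exp(-5*t)]

Strategy: write B = P · J · P⁻¹ where J is a Jordan canonical form, so e^{tB} = P · e^{tJ} · P⁻¹, and e^{tJ} can be computed block-by-block.

B has Jordan form
J =
  [-5,  1,  0]
  [ 0, -5,  0]
  [ 0,  0, -5]
(up to reordering of blocks).

Per-block formulas:
  For a 1×1 block at λ = -5: exp(t · [-5]) = [e^(-5t)].
  For a 2×2 Jordan block J_2(-5): exp(t · J_2(-5)) = e^(-5t)·(I + t·N), where N is the 2×2 nilpotent shift.

After assembling e^{tJ} and conjugating by P, we get:

e^{tB} =
  [exp(-5*t), -t*exp(-5*t), 2*t*exp(-5*t)]
  [0, 4*t*exp(-5*t) + exp(-5*t), -8*t*exp(-5*t)]
  [0, 2*t*exp(-5*t), -4*t*exp(-5*t) + exp(-5*t)]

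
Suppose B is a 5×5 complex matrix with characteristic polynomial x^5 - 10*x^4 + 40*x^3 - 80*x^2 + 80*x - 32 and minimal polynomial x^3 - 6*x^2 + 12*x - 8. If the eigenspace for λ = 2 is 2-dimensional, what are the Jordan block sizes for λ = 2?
Block sizes for λ = 2: [3, 2]

Step 1 — from the characteristic polynomial, algebraic multiplicity of λ = 2 is 5. From dim ker(B − (2)·I) = 2, there are exactly 2 Jordan blocks for λ = 2.
Step 2 — from the minimal polynomial, the factor (x − 2)^3 tells us the largest block for λ = 2 has size 3.
Step 3 — with total size 5, 2 blocks, and largest block 3, the block sizes (in nonincreasing order) are [3, 2].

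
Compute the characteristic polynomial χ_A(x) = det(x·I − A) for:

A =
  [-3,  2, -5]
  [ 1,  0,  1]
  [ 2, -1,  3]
x^3

Expanding det(x·I − A) (e.g. by cofactor expansion or by noting that A is similar to its Jordan form J, which has the same characteristic polynomial as A) gives
  χ_A(x) = x^3
which factors as x^3. The eigenvalues (with algebraic multiplicities) are λ = 0 with multiplicity 3.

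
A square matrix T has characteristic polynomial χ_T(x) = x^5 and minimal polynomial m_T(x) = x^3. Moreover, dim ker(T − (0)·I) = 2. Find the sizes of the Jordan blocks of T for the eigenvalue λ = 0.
Block sizes for λ = 0: [3, 2]

Step 1 — from the characteristic polynomial, algebraic multiplicity of λ = 0 is 5. From dim ker(T − (0)·I) = 2, there are exactly 2 Jordan blocks for λ = 0.
Step 2 — from the minimal polynomial, the factor (x − 0)^3 tells us the largest block for λ = 0 has size 3.
Step 3 — with total size 5, 2 blocks, and largest block 3, the block sizes (in nonincreasing order) are [3, 2].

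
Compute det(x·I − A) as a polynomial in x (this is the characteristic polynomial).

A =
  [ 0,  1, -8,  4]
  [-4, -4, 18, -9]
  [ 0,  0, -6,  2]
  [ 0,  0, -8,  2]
x^4 + 8*x^3 + 24*x^2 + 32*x + 16

Expanding det(x·I − A) (e.g. by cofactor expansion or by noting that A is similar to its Jordan form J, which has the same characteristic polynomial as A) gives
  χ_A(x) = x^4 + 8*x^3 + 24*x^2 + 32*x + 16
which factors as (x + 2)^4. The eigenvalues (with algebraic multiplicities) are λ = -2 with multiplicity 4.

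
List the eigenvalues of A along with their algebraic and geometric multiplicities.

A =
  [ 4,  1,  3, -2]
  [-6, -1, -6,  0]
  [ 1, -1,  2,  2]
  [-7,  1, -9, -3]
λ = -1: alg = 3, geom = 2; λ = 5: alg = 1, geom = 1

Step 1 — factor the characteristic polynomial to read off the algebraic multiplicities:
  χ_A(x) = (x - 5)*(x + 1)^3

Step 2 — compute geometric multiplicities via the rank-nullity identity g(λ) = n − rank(A − λI):
  rank(A − (-1)·I) = 2, so dim ker(A − (-1)·I) = n − 2 = 2
  rank(A − (5)·I) = 3, so dim ker(A − (5)·I) = n − 3 = 1

Summary:
  λ = -1: algebraic multiplicity = 3, geometric multiplicity = 2
  λ = 5: algebraic multiplicity = 1, geometric multiplicity = 1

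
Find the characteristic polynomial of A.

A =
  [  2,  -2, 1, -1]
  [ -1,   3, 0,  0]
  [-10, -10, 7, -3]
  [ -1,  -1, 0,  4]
x^4 - 16*x^3 + 96*x^2 - 256*x + 256

Expanding det(x·I − A) (e.g. by cofactor expansion or by noting that A is similar to its Jordan form J, which has the same characteristic polynomial as A) gives
  χ_A(x) = x^4 - 16*x^3 + 96*x^2 - 256*x + 256
which factors as (x - 4)^4. The eigenvalues (with algebraic multiplicities) are λ = 4 with multiplicity 4.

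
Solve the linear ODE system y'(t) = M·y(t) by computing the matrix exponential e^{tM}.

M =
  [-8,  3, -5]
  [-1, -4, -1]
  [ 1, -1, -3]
e^{tM} =
  [t^2*exp(-5*t)/2 - 3*t*exp(-5*t) + exp(-5*t), -t^2*exp(-5*t)/2 + 3*t*exp(-5*t), t^2*exp(-5*t) - 5*t*exp(-5*t)]
  [t^2*exp(-5*t)/2 - t*exp(-5*t), -t^2*exp(-5*t)/2 + t*exp(-5*t) + exp(-5*t), t^2*exp(-5*t) - t*exp(-5*t)]
  [t*exp(-5*t), -t*exp(-5*t), 2*t*exp(-5*t) + exp(-5*t)]

Strategy: write M = P · J · P⁻¹ where J is a Jordan canonical form, so e^{tM} = P · e^{tJ} · P⁻¹, and e^{tJ} can be computed block-by-block.

M has Jordan form
J =
  [-5,  1,  0]
  [ 0, -5,  1]
  [ 0,  0, -5]
(up to reordering of blocks).

Per-block formulas:
  For a 3×3 Jordan block J_3(-5): exp(t · J_3(-5)) = e^(-5t)·(I + t·N + (t^2/2)·N^2), where N is the 3×3 nilpotent shift.

After assembling e^{tJ} and conjugating by P, we get:

e^{tM} =
  [t^2*exp(-5*t)/2 - 3*t*exp(-5*t) + exp(-5*t), -t^2*exp(-5*t)/2 + 3*t*exp(-5*t), t^2*exp(-5*t) - 5*t*exp(-5*t)]
  [t^2*exp(-5*t)/2 - t*exp(-5*t), -t^2*exp(-5*t)/2 + t*exp(-5*t) + exp(-5*t), t^2*exp(-5*t) - t*exp(-5*t)]
  [t*exp(-5*t), -t*exp(-5*t), 2*t*exp(-5*t) + exp(-5*t)]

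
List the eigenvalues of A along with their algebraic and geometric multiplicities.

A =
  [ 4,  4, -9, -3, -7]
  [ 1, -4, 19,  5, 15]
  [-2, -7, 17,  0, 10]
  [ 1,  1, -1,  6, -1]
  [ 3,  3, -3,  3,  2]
λ = 5: alg = 5, geom = 3

Step 1 — factor the characteristic polynomial to read off the algebraic multiplicities:
  χ_A(x) = (x - 5)^5

Step 2 — compute geometric multiplicities via the rank-nullity identity g(λ) = n − rank(A − λI):
  rank(A − (5)·I) = 2, so dim ker(A − (5)·I) = n − 2 = 3

Summary:
  λ = 5: algebraic multiplicity = 5, geometric multiplicity = 3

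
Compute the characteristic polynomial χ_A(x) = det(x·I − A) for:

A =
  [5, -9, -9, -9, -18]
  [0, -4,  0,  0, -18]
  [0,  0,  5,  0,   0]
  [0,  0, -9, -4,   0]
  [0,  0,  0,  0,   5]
x^5 - 7*x^4 - 29*x^3 + 235*x^2 + 200*x - 2000

Expanding det(x·I − A) (e.g. by cofactor expansion or by noting that A is similar to its Jordan form J, which has the same characteristic polynomial as A) gives
  χ_A(x) = x^5 - 7*x^4 - 29*x^3 + 235*x^2 + 200*x - 2000
which factors as (x - 5)^3*(x + 4)^2. The eigenvalues (with algebraic multiplicities) are λ = -4 with multiplicity 2, λ = 5 with multiplicity 3.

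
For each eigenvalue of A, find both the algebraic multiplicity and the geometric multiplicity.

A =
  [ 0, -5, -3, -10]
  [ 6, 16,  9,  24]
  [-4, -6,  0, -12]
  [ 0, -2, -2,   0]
λ = 4: alg = 4, geom = 2

Step 1 — factor the characteristic polynomial to read off the algebraic multiplicities:
  χ_A(x) = (x - 4)^4

Step 2 — compute geometric multiplicities via the rank-nullity identity g(λ) = n − rank(A − λI):
  rank(A − (4)·I) = 2, so dim ker(A − (4)·I) = n − 2 = 2

Summary:
  λ = 4: algebraic multiplicity = 4, geometric multiplicity = 2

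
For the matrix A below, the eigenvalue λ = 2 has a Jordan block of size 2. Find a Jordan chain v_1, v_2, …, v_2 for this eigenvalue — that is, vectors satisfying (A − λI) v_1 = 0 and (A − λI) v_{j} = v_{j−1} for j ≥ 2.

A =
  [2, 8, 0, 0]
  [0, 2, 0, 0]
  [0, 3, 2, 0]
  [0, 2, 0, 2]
A Jordan chain for λ = 2 of length 2:
v_1 = (8, 0, 3, 2)ᵀ
v_2 = (0, 1, 0, 0)ᵀ

Let N = A − (2)·I. We want v_2 with N^2 v_2 = 0 but N^1 v_2 ≠ 0; then v_{j-1} := N · v_j for j = 2, …, 2.

Pick v_2 = (0, 1, 0, 0)ᵀ.
Then v_1 = N · v_2 = (8, 0, 3, 2)ᵀ.

Sanity check: (A − (2)·I) v_1 = (0, 0, 0, 0)ᵀ = 0. ✓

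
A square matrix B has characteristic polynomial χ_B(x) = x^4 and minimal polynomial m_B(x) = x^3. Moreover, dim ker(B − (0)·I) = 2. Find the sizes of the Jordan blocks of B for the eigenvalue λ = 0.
Block sizes for λ = 0: [3, 1]

Step 1 — from the characteristic polynomial, algebraic multiplicity of λ = 0 is 4. From dim ker(B − (0)·I) = 2, there are exactly 2 Jordan blocks for λ = 0.
Step 2 — from the minimal polynomial, the factor (x − 0)^3 tells us the largest block for λ = 0 has size 3.
Step 3 — with total size 4, 2 blocks, and largest block 3, the block sizes (in nonincreasing order) are [3, 1].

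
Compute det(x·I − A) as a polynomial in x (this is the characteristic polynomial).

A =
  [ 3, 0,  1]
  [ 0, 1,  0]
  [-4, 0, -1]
x^3 - 3*x^2 + 3*x - 1

Expanding det(x·I − A) (e.g. by cofactor expansion or by noting that A is similar to its Jordan form J, which has the same characteristic polynomial as A) gives
  χ_A(x) = x^3 - 3*x^2 + 3*x - 1
which factors as (x - 1)^3. The eigenvalues (with algebraic multiplicities) are λ = 1 with multiplicity 3.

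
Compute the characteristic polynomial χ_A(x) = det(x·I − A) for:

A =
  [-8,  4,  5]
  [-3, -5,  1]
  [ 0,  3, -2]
x^3 + 15*x^2 + 75*x + 125

Expanding det(x·I − A) (e.g. by cofactor expansion or by noting that A is similar to its Jordan form J, which has the same characteristic polynomial as A) gives
  χ_A(x) = x^3 + 15*x^2 + 75*x + 125
which factors as (x + 5)^3. The eigenvalues (with algebraic multiplicities) are λ = -5 with multiplicity 3.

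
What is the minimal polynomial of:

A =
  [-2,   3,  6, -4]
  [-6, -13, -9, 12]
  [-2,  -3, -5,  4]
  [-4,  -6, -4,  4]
x^3 + 12*x^2 + 48*x + 64

The characteristic polynomial is χ_A(x) = (x + 4)^4, so the eigenvalues are known. The minimal polynomial is
  m_A(x) = Π_λ (x − λ)^{k_λ}
where k_λ is the size of the *largest* Jordan block for λ (equivalently, the smallest k with (A − λI)^k v = 0 for every generalised eigenvector v of λ).

  λ = -4: largest Jordan block has size 3, contributing (x + 4)^3

So m_A(x) = (x + 4)^3 = x^3 + 12*x^2 + 48*x + 64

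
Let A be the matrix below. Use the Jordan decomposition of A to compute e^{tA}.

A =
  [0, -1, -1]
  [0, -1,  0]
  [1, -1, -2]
e^{tA} =
  [t*exp(-t) + exp(-t), -t*exp(-t), -t*exp(-t)]
  [0, exp(-t), 0]
  [t*exp(-t), -t*exp(-t), -t*exp(-t) + exp(-t)]

Strategy: write A = P · J · P⁻¹ where J is a Jordan canonical form, so e^{tA} = P · e^{tJ} · P⁻¹, and e^{tJ} can be computed block-by-block.

A has Jordan form
J =
  [-1,  1,  0]
  [ 0, -1,  0]
  [ 0,  0, -1]
(up to reordering of blocks).

Per-block formulas:
  For a 2×2 Jordan block J_2(-1): exp(t · J_2(-1)) = e^(-1t)·(I + t·N), where N is the 2×2 nilpotent shift.
  For a 1×1 block at λ = -1: exp(t · [-1]) = [e^(-1t)].

After assembling e^{tJ} and conjugating by P, we get:

e^{tA} =
  [t*exp(-t) + exp(-t), -t*exp(-t), -t*exp(-t)]
  [0, exp(-t), 0]
  [t*exp(-t), -t*exp(-t), -t*exp(-t) + exp(-t)]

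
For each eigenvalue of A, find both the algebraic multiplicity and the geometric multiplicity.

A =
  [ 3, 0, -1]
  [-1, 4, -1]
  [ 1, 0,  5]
λ = 4: alg = 3, geom = 2

Step 1 — factor the characteristic polynomial to read off the algebraic multiplicities:
  χ_A(x) = (x - 4)^3

Step 2 — compute geometric multiplicities via the rank-nullity identity g(λ) = n − rank(A − λI):
  rank(A − (4)·I) = 1, so dim ker(A − (4)·I) = n − 1 = 2

Summary:
  λ = 4: algebraic multiplicity = 3, geometric multiplicity = 2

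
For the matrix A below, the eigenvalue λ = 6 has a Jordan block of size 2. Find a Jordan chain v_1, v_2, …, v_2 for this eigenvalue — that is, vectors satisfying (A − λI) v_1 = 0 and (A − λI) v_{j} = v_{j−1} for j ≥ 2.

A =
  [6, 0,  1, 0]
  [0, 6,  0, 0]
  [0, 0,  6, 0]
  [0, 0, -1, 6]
A Jordan chain for λ = 6 of length 2:
v_1 = (1, 0, 0, -1)ᵀ
v_2 = (0, 0, 1, 0)ᵀ

Let N = A − (6)·I. We want v_2 with N^2 v_2 = 0 but N^1 v_2 ≠ 0; then v_{j-1} := N · v_j for j = 2, …, 2.

Pick v_2 = (0, 0, 1, 0)ᵀ.
Then v_1 = N · v_2 = (1, 0, 0, -1)ᵀ.

Sanity check: (A − (6)·I) v_1 = (0, 0, 0, 0)ᵀ = 0. ✓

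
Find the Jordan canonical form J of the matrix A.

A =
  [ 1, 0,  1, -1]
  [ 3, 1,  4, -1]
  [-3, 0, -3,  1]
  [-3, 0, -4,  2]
J_1(-2) ⊕ J_2(1) ⊕ J_1(1)

The characteristic polynomial is
  det(x·I − A) = x^4 - x^3 - 3*x^2 + 5*x - 2 = (x - 1)^3*(x + 2)

Eigenvalues and multiplicities (the geometric multiplicity of λ is n − rank(A − λI), which equals the number of Jordan blocks for λ):
  λ = -2: algebraic multiplicity = 1, geometric multiplicity = 1
  λ = 1: algebraic multiplicity = 3, geometric multiplicity = 2

Determining the block sizes for each eigenvalue:
  λ = -2: one block (gm = 1), so the single block has size am = 1 → block sizes [1]
  λ = 1: 2 blocks summing to 3 forces exactly one block of size 2 and the rest size 1 → block sizes [2, 1]

Assembling the blocks gives a Jordan form
J =
  [-2, 0, 0, 0]
  [ 0, 1, 1, 0]
  [ 0, 0, 1, 0]
  [ 0, 0, 0, 1]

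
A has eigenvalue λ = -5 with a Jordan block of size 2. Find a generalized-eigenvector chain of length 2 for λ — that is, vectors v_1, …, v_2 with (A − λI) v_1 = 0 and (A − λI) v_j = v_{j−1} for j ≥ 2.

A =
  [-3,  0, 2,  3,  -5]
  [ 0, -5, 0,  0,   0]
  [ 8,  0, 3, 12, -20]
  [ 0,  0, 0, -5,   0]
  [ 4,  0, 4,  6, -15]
A Jordan chain for λ = -5 of length 2:
v_1 = (2, 0, 8, 0, 4)ᵀ
v_2 = (1, 0, 0, 0, 0)ᵀ

Let N = A − (-5)·I. We want v_2 with N^2 v_2 = 0 but N^1 v_2 ≠ 0; then v_{j-1} := N · v_j for j = 2, …, 2.

Pick v_2 = (1, 0, 0, 0, 0)ᵀ.
Then v_1 = N · v_2 = (2, 0, 8, 0, 4)ᵀ.

Sanity check: (A − (-5)·I) v_1 = (0, 0, 0, 0, 0)ᵀ = 0. ✓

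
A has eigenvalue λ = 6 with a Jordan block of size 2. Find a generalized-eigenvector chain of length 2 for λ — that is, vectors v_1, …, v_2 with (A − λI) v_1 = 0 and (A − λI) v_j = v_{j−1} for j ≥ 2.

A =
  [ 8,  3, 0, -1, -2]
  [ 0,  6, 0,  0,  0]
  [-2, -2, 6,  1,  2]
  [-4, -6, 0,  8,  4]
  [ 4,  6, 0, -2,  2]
A Jordan chain for λ = 6 of length 2:
v_1 = (2, 0, -2, -4, 4)ᵀ
v_2 = (1, 0, 0, 0, 0)ᵀ

Let N = A − (6)·I. We want v_2 with N^2 v_2 = 0 but N^1 v_2 ≠ 0; then v_{j-1} := N · v_j for j = 2, …, 2.

Pick v_2 = (1, 0, 0, 0, 0)ᵀ.
Then v_1 = N · v_2 = (2, 0, -2, -4, 4)ᵀ.

Sanity check: (A − (6)·I) v_1 = (0, 0, 0, 0, 0)ᵀ = 0. ✓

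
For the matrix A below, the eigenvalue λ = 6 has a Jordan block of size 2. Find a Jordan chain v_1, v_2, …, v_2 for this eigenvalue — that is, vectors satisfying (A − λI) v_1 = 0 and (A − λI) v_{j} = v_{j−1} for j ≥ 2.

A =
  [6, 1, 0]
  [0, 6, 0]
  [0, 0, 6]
A Jordan chain for λ = 6 of length 2:
v_1 = (1, 0, 0)ᵀ
v_2 = (0, 1, 0)ᵀ

Let N = A − (6)·I. We want v_2 with N^2 v_2 = 0 but N^1 v_2 ≠ 0; then v_{j-1} := N · v_j for j = 2, …, 2.

Pick v_2 = (0, 1, 0)ᵀ.
Then v_1 = N · v_2 = (1, 0, 0)ᵀ.

Sanity check: (A − (6)·I) v_1 = (0, 0, 0)ᵀ = 0. ✓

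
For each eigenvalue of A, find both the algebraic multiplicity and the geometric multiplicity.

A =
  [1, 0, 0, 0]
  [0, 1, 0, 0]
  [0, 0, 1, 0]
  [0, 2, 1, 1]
λ = 1: alg = 4, geom = 3

Step 1 — factor the characteristic polynomial to read off the algebraic multiplicities:
  χ_A(x) = (x - 1)^4

Step 2 — compute geometric multiplicities via the rank-nullity identity g(λ) = n − rank(A − λI):
  rank(A − (1)·I) = 1, so dim ker(A − (1)·I) = n − 1 = 3

Summary:
  λ = 1: algebraic multiplicity = 4, geometric multiplicity = 3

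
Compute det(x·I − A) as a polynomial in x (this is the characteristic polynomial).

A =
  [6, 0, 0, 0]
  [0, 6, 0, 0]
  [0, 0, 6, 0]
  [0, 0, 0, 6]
x^4 - 24*x^3 + 216*x^2 - 864*x + 1296

Expanding det(x·I − A) (e.g. by cofactor expansion or by noting that A is similar to its Jordan form J, which has the same characteristic polynomial as A) gives
  χ_A(x) = x^4 - 24*x^3 + 216*x^2 - 864*x + 1296
which factors as (x - 6)^4. The eigenvalues (with algebraic multiplicities) are λ = 6 with multiplicity 4.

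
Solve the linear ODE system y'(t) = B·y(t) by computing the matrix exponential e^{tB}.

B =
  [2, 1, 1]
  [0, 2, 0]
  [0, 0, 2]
e^{tB} =
  [exp(2*t), t*exp(2*t), t*exp(2*t)]
  [0, exp(2*t), 0]
  [0, 0, exp(2*t)]

Strategy: write B = P · J · P⁻¹ where J is a Jordan canonical form, so e^{tB} = P · e^{tJ} · P⁻¹, and e^{tJ} can be computed block-by-block.

B has Jordan form
J =
  [2, 1, 0]
  [0, 2, 0]
  [0, 0, 2]
(up to reordering of blocks).

Per-block formulas:
  For a 1×1 block at λ = 2: exp(t · [2]) = [e^(2t)].
  For a 2×2 Jordan block J_2(2): exp(t · J_2(2)) = e^(2t)·(I + t·N), where N is the 2×2 nilpotent shift.

After assembling e^{tJ} and conjugating by P, we get:

e^{tB} =
  [exp(2*t), t*exp(2*t), t*exp(2*t)]
  [0, exp(2*t), 0]
  [0, 0, exp(2*t)]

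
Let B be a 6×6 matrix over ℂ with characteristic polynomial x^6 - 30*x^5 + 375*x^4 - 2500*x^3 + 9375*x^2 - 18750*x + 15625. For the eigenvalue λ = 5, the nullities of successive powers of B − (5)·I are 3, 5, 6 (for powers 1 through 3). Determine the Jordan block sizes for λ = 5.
Block sizes for λ = 5: [3, 2, 1]

From the dimensions of kernels of powers, the number of Jordan blocks of size at least j is d_j − d_{j−1} where d_j = dim ker(N^j) (with d_0 = 0). Computing the differences gives [3, 2, 1].
The number of blocks of size exactly k is (#blocks of size ≥ k) − (#blocks of size ≥ k + 1), so the partition is: 1 block(s) of size 1, 1 block(s) of size 2, 1 block(s) of size 3.
In nonincreasing order the block sizes are [3, 2, 1].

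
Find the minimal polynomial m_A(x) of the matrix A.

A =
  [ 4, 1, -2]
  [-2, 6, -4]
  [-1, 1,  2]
x^3 - 12*x^2 + 48*x - 64

The characteristic polynomial is χ_A(x) = (x - 4)^3, so the eigenvalues are known. The minimal polynomial is
  m_A(x) = Π_λ (x − λ)^{k_λ}
where k_λ is the size of the *largest* Jordan block for λ (equivalently, the smallest k with (A − λI)^k v = 0 for every generalised eigenvector v of λ).

  λ = 4: largest Jordan block has size 3, contributing (x − 4)^3

So m_A(x) = (x - 4)^3 = x^3 - 12*x^2 + 48*x - 64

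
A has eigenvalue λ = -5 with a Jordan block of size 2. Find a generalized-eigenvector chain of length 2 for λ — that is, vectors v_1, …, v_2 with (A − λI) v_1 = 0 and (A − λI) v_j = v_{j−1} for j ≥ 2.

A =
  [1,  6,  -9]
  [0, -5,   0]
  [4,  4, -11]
A Jordan chain for λ = -5 of length 2:
v_1 = (6, 0, 4)ᵀ
v_2 = (1, 0, 0)ᵀ

Let N = A − (-5)·I. We want v_2 with N^2 v_2 = 0 but N^1 v_2 ≠ 0; then v_{j-1} := N · v_j for j = 2, …, 2.

Pick v_2 = (1, 0, 0)ᵀ.
Then v_1 = N · v_2 = (6, 0, 4)ᵀ.

Sanity check: (A − (-5)·I) v_1 = (0, 0, 0)ᵀ = 0. ✓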